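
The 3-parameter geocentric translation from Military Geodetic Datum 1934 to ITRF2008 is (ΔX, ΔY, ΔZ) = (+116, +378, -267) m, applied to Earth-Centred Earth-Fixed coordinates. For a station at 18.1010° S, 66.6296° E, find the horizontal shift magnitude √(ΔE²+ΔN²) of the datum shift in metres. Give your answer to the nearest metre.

139 m

The local east axis at (φ, λ) is (−sin λ, cos λ, 0), so ΔE = −sin(66.6296°)·116 + cos(66.6296°)·378 = 43.46 m.
The local north axis is (−sin φ cos λ, −sin φ sin λ, cos φ), giving ΔN = 14.296 + 107.807 − 253.786 = -131.68 m.
Horizontal magnitude = √(ΔE² + ΔN²) = √(43.46² + (-131.68)²) = 138.67 m.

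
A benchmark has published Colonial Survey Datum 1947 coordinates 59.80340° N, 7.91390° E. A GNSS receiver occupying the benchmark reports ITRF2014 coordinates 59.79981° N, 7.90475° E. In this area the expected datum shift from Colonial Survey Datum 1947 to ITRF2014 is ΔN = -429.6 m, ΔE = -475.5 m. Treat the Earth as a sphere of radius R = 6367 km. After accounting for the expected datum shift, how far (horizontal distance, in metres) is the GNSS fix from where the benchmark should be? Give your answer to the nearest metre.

Observed coordinate differences: Δφ = -0.00359°, Δλ = -0.00915°.
Converting to metres (1° lat = 111125 m, cos φ = 0.502969): observed ΔN = -398.9 m, observed ΔE = -511.4 m.
Subtracting the expected shift leaves a residual of -398.9 − (-429.6) = 30.7 m north and -511.4 − (-475.5) = -35.9 m east.
Residual distance = √(30.7² + (-35.9)²) = 47.2 m.

47 m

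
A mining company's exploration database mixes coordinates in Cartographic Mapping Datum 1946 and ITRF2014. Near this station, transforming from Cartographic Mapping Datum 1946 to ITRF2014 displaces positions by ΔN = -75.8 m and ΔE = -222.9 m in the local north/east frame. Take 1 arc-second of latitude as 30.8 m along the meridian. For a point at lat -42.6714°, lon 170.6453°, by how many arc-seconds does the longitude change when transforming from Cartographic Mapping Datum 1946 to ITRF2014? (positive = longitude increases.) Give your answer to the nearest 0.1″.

Δλ = -9.8″

At latitude -42.6714°, cos φ = 0.735253.
1″ of longitude at this latitude = 30.80 × cos φ = 22.6458 m, so Δλ = -222.9 / 22.6458 = -9.843″.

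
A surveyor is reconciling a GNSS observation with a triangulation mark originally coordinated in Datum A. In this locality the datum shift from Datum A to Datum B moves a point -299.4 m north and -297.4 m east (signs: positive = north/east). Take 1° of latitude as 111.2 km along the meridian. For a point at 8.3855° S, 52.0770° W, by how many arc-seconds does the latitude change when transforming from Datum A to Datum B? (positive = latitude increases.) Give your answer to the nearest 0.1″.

1° of latitude = 111.2 km, so Δφ = -299.4 / 111200 = -0.0026924° = -9.693″.

Δφ = -9.7″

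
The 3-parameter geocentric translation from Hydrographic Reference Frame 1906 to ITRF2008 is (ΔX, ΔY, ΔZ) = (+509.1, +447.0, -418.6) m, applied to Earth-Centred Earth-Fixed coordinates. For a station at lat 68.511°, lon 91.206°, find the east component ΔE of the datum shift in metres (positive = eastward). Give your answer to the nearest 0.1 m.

ΔE = -518.4 m

The local east axis at (φ, λ) is (−sin λ, cos λ, 0), so ΔE = −sin(91.206°)·509.1 + cos(91.206°)·447.0 = -518.40 m.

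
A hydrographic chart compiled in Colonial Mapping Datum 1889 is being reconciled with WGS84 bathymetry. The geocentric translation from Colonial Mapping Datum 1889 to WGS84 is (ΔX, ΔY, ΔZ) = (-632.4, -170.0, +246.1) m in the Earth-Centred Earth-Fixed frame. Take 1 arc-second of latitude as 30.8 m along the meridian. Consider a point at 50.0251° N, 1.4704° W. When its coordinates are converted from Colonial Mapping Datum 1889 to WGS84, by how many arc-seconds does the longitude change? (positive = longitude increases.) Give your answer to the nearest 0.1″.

Δλ = -9.4″

sin φ = 0.766326, cos φ = 0.642452, sin λ = -0.025661, cos λ = 0.999671.
East component: ΔE = −sin λ·ΔX + cos λ·ΔY = −(-0.025661)(-632.4) + (0.999671)(-170.0) = -186.17 m.
1° of latitude spans 3600 × 30.80 = 110880 m; at latitude φ, 1° of longitude spans that × cos φ = 71235.1 m, so Δλ = -186.17 / 71235.1 × 3600 = -9.409″.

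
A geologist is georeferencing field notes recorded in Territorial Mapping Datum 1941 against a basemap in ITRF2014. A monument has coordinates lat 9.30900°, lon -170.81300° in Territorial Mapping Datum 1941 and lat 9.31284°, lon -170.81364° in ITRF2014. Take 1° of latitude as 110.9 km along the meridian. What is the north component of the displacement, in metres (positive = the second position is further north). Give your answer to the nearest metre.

ΔN = 426 m

Δφ = 9.31284° − 9.30900° = +0.00384°; Δλ = -170.81364° − -170.81300° = -0.00064°.
ΔN = Δφ × 110900 = 425.9 m; ΔE = Δλ × 110900 × cos(9.30900°) = -0.00064 × 110900 × 0.986830 = -70.0 m.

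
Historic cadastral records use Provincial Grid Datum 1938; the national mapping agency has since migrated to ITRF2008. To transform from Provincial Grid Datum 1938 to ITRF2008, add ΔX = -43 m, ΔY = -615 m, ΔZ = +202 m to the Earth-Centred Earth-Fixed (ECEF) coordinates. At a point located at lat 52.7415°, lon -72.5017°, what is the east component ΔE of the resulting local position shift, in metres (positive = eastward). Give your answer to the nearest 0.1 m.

At φ = 52.7415°, λ = -72.5017°: sin φ = 0.795912, cos φ = 0.605412, sin λ = -0.953726, cos λ = 0.300678.
ΔE = −sin λ·ΔX + cos λ·ΔY = −(-0.953726)·(-43) + (0.300678)·(-615) = -225.93 m.

ΔE = -225.9 m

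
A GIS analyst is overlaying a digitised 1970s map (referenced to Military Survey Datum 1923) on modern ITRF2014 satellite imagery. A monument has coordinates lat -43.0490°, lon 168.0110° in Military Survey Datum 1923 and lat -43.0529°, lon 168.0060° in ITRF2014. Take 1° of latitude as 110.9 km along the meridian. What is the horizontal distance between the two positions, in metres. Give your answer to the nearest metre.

593 m

Δφ = -43.0529° − -43.0490° = -0.0039°; Δλ = 168.0060° − 168.0110° = -0.0050°.
ΔN = Δφ × 110900 = -432.5 m; ΔE = Δλ × 110900 × cos(-43.0490°) = -0.0050 × 110900 × 0.730770 = -405.2 m.
Distance = √(ΔE² + ΔN²) = √((-405.2)² + (-432.5)²) = 592.7 m.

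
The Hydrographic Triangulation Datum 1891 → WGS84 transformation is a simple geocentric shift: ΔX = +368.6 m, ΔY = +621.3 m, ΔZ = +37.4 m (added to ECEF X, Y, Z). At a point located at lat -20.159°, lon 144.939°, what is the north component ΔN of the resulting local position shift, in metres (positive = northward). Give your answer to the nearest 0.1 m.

The local north axis is (−sin φ cos λ, −sin φ sin λ, cos φ), giving ΔN = -103.979 + 122.999 + 35.109 = 54.13 m.

ΔN = 54.1 m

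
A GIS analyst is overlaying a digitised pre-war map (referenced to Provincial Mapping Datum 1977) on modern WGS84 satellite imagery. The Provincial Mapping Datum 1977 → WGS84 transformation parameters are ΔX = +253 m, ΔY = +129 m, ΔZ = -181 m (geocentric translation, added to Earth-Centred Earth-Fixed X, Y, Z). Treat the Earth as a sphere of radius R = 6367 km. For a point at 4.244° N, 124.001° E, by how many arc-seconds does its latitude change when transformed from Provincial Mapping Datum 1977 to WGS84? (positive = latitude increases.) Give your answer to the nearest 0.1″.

sin φ = 0.074004, cos φ = 0.997258, sin λ = 0.829028, cos λ = -0.559207.
North component: ΔN = −sin φ cos λ·ΔX − sin φ sin λ·ΔY + cos φ·ΔZ = −(0.074004)(-0.559207)(253) − (0.074004)(0.829028)(129) + (0.997258)(-181) = -177.95 m.
1° of latitude spans πR/180 = 111125 m, so Δφ = -177.95 / 111125 × 3600 = -5.765″.

Δφ = -5.8″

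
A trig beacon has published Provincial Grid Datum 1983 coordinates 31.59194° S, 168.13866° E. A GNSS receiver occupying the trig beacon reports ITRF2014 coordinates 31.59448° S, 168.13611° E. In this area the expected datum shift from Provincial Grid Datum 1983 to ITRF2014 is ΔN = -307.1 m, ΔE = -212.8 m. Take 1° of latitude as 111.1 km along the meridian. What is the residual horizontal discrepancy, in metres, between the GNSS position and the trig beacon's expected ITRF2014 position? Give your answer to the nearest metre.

38 m

Observed coordinate differences: Δφ = -0.00254°, Δλ = -0.00255°.
Converting to metres (1° lat = 111100 m, cos φ = 0.851801): observed ΔN = -282.2 m, observed ΔE = -241.3 m.
Subtracting the expected shift leaves a residual of -282.2 − (-307.1) = 24.9 m north and -241.3 − (-212.8) = -28.5 m east.
Residual distance = √(24.9² + (-28.5)²) = 37.9 m.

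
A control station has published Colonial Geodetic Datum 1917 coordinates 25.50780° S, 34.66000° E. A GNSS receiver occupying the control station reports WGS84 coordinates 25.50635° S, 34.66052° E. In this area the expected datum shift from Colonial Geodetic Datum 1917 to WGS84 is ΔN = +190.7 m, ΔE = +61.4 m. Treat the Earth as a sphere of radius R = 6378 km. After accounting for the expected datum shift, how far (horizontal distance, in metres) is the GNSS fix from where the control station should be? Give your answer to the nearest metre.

31 m

Observed coordinate differences: Δφ = +0.00145°, Δλ = +0.00052°.
Converting to metres (1° lat = 111317 m, cos φ = 0.902527): observed ΔN = 161.4 m, observed ΔE = 52.2 m.
Subtracting the expected shift leaves a residual of 161.4 − (190.7) = -29.3 m north and 52.2 − (61.4) = -9.2 m east.
Residual distance = √((-29.3)² + (-9.2)²) = 30.7 m.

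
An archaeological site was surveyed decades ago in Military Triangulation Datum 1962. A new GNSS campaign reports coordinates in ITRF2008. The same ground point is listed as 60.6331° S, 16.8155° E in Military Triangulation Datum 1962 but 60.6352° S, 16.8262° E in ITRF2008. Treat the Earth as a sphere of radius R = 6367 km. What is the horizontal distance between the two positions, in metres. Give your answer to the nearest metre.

628 m

Δφ = -60.6352° − -60.6331° = -0.0021°; Δλ = 16.8262° − 16.8155° = +0.0107°.
1° along a meridian = πR/180 = 111125 m.
ΔN = Δφ × 111125 = -233.4 m; ΔE = Δλ × 111125 × cos(-60.6331°) = +0.0107 × 111125 × 0.490400 = 583.1 m.
Distance = √(ΔE² + ΔN²) = √(583.1² + (-233.4)²) = 628.1 m.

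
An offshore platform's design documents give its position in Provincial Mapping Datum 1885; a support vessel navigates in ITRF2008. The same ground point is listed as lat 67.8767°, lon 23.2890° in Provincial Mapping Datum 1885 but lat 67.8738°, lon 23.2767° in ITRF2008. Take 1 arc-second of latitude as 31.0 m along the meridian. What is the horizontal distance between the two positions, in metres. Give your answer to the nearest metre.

Δφ = 67.8738° − 67.8767° = -0.0029°; Δλ = 23.2767° − 23.2890° = -0.0123°.
1° of latitude = 3600 × 31.00 = 111600 m.
ΔN = Δφ × 111600 = -323.6 m; ΔE = Δλ × 111600 × cos(67.8767°) = -0.0123 × 111600 × 0.376601 = -517.0 m.
Distance = √(ΔE² + ΔN²) = √((-517.0)² + (-323.6)²) = 609.9 m.

610 m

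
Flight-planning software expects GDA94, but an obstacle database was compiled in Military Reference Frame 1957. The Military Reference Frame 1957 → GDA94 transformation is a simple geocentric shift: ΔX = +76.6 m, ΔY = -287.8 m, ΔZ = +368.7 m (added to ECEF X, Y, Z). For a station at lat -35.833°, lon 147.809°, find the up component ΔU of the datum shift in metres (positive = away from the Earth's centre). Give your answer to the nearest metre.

ΔU = -393 m

The local up (radial) axis is (cos φ cos λ, cos φ sin λ, sin φ), giving ΔU = -52.555 − 124.303 − 215.846 = -392.70 m.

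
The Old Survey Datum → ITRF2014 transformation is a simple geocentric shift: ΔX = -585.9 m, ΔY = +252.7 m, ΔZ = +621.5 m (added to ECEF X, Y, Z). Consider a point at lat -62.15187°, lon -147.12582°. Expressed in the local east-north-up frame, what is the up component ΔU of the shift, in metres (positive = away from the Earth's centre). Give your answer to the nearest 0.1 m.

The local up (radial) axis is (cos φ cos λ, cos φ sin λ, sin φ), giving ΔU = 229.864 − 64.074 − 549.523 = -383.73 m.

ΔU = -383.7 m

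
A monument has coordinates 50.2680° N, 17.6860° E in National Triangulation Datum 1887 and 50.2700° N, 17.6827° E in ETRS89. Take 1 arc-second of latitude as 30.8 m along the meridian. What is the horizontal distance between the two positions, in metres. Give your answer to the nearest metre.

Δφ = 50.2700° − 50.2680° = +0.0020°; Δλ = 17.6827° − 17.6860° = -0.0033°.
1° of latitude = 3600 × 30.80 = 110880 m.
ΔN = Δφ × 110880 = 221.8 m; ΔE = Δλ × 110880 × cos(50.2680°) = -0.0033 × 110880 × 0.639197 = -233.9 m.
Distance = √(ΔE² + ΔN²) = √((-233.9)² + 221.8²) = 322.3 m.

322 m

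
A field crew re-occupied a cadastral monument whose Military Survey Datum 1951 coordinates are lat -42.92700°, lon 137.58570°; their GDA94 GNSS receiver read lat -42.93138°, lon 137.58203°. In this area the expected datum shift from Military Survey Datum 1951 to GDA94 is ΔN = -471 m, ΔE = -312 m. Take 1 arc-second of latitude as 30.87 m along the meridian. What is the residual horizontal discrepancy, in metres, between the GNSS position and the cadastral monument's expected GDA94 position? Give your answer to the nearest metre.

Observed coordinate differences: Δφ = -0.00438°, Δλ = -0.00367°.
Converting to metres (1° lat = 111132 m, cos φ = 0.732222): observed ΔN = -486.8 m, observed ΔE = -298.6 m.
Subtracting the expected shift leaves a residual of -486.8 − (-471) = -15.8 m north and -298.6 − (-312) = 13.4 m east.
Residual distance = √((-15.8)² + 13.4²) = 20.7 m.

21 m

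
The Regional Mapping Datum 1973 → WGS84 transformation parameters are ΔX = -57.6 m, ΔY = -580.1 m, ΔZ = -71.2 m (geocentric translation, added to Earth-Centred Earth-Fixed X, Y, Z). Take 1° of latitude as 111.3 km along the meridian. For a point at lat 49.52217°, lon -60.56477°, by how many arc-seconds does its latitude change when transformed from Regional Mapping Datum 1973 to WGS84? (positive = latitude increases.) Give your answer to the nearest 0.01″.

sin φ = 0.760657, cos φ = 0.649154, sin λ = -0.870912, cos λ = 0.491439.
North component: ΔN = −sin φ cos λ·ΔX − sin φ sin λ·ΔY + cos φ·ΔZ = −(0.760657)(0.491439)(-57.6) − (0.760657)(-0.870912)(-580.1) + (0.649154)(-71.2) = -408.98 m.
1° of latitude spans 111300 m, so Δφ = -408.98 / 111300 × 3600 = -13.229″.

Δφ = -13.23″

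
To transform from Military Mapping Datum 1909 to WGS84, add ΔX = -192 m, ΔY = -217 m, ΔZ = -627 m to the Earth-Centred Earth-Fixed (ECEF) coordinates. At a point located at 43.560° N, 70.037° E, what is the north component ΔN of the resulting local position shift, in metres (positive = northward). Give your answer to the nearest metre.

The local north axis is (−sin φ cos λ, −sin φ sin λ, cos φ), giving ΔN = 45.172 + 140.552 − 454.358 = -268.63 m.

ΔN = -269 m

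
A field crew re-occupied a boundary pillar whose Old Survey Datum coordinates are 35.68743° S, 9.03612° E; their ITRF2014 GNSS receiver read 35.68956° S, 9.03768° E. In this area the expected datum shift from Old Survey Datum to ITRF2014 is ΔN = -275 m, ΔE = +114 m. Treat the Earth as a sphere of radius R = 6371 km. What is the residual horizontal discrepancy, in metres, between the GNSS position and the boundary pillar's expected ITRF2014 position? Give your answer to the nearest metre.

Observed coordinate differences: Δφ = -0.00213°, Δλ = +0.00156°.
Converting to metres (1° lat = 111195 m, cos φ = 0.812212): observed ΔN = -236.8 m, observed ΔE = 140.9 m.
Subtracting the expected shift leaves a residual of -236.8 − (-275) = 38.2 m north and 140.9 − (114) = 26.9 m east.
Residual distance = √(38.2² + 26.9²) = 46.7 m.

47 m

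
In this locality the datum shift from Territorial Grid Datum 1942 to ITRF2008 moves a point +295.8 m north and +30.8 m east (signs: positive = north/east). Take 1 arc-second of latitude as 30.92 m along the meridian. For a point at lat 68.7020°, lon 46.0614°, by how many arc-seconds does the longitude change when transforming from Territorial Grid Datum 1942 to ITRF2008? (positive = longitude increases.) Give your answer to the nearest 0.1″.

Δλ = 2.7″

At latitude 68.7020°, cos φ = 0.363219.
1″ of longitude at this latitude = 30.92 × cos φ = 11.2307 m, so Δλ = 30.8 / 11.2307 = 2.742″.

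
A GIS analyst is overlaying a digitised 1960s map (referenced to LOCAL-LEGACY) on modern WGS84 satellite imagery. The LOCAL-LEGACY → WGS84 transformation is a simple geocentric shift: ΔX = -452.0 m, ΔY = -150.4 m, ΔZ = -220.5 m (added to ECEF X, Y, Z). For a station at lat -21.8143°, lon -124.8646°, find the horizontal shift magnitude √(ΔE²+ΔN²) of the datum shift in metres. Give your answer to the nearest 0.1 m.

291.7 m

The local east axis at (φ, λ) is (−sin λ, cos λ, 0), so ΔE = −sin(-124.8646°)·(-452.0) + cos(-124.8646°)·(-150.4) = -284.89 m.
The local north axis is (−sin φ cos λ, −sin φ sin λ, cos φ), giving ΔN = 96.014 + 45.857 − 204.711 = -62.84 m.
Horizontal magnitude = √(ΔE² + ΔN²) = √((-284.89)² + (-62.84)²) = 291.74 m.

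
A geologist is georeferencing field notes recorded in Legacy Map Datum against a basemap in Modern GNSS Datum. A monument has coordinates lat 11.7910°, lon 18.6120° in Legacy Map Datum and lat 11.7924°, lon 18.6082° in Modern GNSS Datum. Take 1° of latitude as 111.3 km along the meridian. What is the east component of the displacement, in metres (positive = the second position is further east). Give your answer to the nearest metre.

Δφ = 11.7924° − 11.7910° = +0.0014°; Δλ = 18.6082° − 18.6120° = -0.0038°.
ΔN = Δφ × 111300 = 155.8 m; ΔE = Δλ × 111300 × cos(11.7910°) = -0.0038 × 111300 × 0.978899 = -414.0 m.

ΔE = -414 m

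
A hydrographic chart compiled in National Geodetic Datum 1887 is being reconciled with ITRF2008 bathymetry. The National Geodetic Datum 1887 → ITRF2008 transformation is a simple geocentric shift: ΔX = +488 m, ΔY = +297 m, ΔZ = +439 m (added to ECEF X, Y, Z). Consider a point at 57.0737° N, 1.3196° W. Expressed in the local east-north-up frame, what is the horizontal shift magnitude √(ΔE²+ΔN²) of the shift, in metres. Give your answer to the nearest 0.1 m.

At φ = 57.0737°, λ = -1.3196°: sin φ = 0.839370, cos φ = 0.543560, sin λ = -0.023029, cos λ = 0.999735.
ΔE = −sin λ·ΔX + cos λ·ΔY = −(-0.023029)·(488) + (0.999735)·(297) = 308.16 m.
ΔN = −sin φ cos λ·ΔX − sin φ sin λ·ΔY + cos φ·ΔZ = −(0.839370)(0.999735)(488) − (0.839370)(-0.023029)(297) + (0.543560)(439) = -165.14 m.
Horizontal magnitude = √(ΔE² + ΔN²) = √(308.16² + (-165.14)²) = 349.62 m.

349.6 m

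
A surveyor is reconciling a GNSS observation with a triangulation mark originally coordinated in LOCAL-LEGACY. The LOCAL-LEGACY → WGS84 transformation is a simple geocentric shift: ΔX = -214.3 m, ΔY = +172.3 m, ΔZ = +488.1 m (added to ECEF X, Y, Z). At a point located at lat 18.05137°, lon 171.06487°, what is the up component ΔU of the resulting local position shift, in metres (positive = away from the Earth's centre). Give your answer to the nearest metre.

ΔU = 378 m

The local up (radial) axis is (cos φ cos λ, cos φ sin λ, sin φ), giving ΔU = 201.279 + 25.444 + 151.247 = 377.97 m.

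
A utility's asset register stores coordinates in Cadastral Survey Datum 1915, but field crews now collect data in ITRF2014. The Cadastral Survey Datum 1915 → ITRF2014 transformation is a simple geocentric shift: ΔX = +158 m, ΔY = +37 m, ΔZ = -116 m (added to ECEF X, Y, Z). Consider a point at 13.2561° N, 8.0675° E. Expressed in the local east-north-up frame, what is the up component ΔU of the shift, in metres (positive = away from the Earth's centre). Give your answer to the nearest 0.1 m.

ΔU = 130.7 m

At φ = 13.2561°, λ = 8.0675°: sin φ = 0.229304, cos φ = 0.973355, sin λ = 0.140340, cos λ = 0.990103.
ΔU = cos φ cos λ·ΔX + cos φ sin λ·ΔY + sin φ·ΔZ = (0.973355)(0.990103)(158) + (0.973355)(0.140340)(37) + (0.229304)(-116) = 130.72 m.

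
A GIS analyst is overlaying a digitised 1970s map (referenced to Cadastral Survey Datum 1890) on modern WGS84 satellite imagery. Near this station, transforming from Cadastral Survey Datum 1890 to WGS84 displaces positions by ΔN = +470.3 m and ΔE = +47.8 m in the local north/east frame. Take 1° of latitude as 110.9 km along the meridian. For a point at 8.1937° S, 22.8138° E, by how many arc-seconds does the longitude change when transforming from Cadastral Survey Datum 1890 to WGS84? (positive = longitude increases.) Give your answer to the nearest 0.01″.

At latitude -8.1937°, cos φ = 0.989792.
1° of longitude at this latitude = 110.9 × cos φ = 109.77 km, so Δλ = 47.8 / 109767.9 = 0.0004355° = 1.568″.

Δλ = 1.57″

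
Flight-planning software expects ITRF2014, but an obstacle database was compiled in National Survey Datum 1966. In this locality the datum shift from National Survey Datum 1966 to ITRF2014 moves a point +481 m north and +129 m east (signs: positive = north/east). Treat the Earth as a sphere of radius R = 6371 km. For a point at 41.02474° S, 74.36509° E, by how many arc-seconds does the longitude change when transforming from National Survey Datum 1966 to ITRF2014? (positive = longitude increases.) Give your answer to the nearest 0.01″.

Δλ = 5.54″

At latitude -41.02474°, cos φ = 0.754426.
One radian of longitude at latitude φ spans R cos φ, so Δλ = ΔE / (R cos φ) = 129.0 / (6371000 × 0.754426) = 2.6839e-05 rad = 5.536″.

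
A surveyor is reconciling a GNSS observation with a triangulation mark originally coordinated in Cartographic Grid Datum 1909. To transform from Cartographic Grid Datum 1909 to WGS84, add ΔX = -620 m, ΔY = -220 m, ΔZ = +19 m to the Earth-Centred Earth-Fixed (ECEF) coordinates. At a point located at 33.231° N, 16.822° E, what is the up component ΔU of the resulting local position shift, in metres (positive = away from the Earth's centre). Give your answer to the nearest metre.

The local up (radial) axis is (cos φ cos λ, cos φ sin λ, sin φ), giving ΔU = -496.418 − 53.256 + 10.412 = -539.26 m.

ΔU = -539 m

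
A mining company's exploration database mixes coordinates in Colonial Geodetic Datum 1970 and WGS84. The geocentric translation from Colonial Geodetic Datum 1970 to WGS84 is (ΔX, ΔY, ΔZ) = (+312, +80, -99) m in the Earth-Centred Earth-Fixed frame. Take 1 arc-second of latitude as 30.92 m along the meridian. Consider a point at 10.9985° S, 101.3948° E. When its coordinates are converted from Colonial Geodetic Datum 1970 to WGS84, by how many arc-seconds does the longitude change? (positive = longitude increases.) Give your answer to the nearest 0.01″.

sin φ = -0.190783, cos φ = 0.981632, sin λ = 0.980289, cos λ = -0.197568.
East component: ΔE = −sin λ·ΔX + cos λ·ΔY = −(0.980289)(312) + (-0.197568)(80) = -321.66 m.
1° of latitude spans 3600 × 30.92 = 111312 m; at latitude φ, 1° of longitude spans that × cos φ = 109267.4 m, so Δλ = -321.66 / 109267.4 × 3600 = -10.597″.

Δλ = -10.60″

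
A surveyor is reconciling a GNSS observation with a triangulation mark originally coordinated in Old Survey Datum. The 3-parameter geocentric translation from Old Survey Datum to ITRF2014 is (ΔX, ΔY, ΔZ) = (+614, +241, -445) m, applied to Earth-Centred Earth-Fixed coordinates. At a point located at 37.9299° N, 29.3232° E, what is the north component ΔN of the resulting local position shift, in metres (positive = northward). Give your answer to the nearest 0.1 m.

At φ = 37.9299°, λ = 29.3232°: sin φ = 0.614697, cos φ = 0.788763, sin λ = 0.489736, cos λ = 0.871871.
ΔN = −sin φ cos λ·ΔX − sin φ sin λ·ΔY + cos φ·ΔZ = −(0.614697)(0.871871)(614) − (0.614697)(0.489736)(241) + (0.788763)(-445) = -752.62 m.

ΔN = -752.6 m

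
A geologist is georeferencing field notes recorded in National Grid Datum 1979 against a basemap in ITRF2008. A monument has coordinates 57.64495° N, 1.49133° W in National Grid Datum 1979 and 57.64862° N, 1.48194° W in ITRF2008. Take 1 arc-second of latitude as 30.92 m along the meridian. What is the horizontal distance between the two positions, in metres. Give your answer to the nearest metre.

Δφ = 57.64862° − 57.64495° = +0.00367°; Δλ = -1.48194° − -1.49133° = +0.00939°.
1° of latitude = 3600 × 30.92 = 111312 m.
ΔN = Δφ × 111312 = 408.5 m; ΔE = Δλ × 111312 × cos(57.64495°) = +0.00939 × 111312 × 0.535164 = 559.4 m.
Distance = √(ΔE² + ΔN²) = √(559.4² + 408.5²) = 692.7 m.

693 m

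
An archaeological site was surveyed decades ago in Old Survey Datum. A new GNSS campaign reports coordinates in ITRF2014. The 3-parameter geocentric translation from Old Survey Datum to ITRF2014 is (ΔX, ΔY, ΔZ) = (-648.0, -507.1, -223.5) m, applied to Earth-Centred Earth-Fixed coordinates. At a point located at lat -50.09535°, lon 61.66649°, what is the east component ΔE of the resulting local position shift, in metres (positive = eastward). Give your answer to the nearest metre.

ΔE = 330 m

The local east axis at (φ, λ) is (−sin λ, cos λ, 0), so ΔE = −sin(61.66649°)·(-648.0) + cos(61.66649°)·(-507.1) = 329.70 m.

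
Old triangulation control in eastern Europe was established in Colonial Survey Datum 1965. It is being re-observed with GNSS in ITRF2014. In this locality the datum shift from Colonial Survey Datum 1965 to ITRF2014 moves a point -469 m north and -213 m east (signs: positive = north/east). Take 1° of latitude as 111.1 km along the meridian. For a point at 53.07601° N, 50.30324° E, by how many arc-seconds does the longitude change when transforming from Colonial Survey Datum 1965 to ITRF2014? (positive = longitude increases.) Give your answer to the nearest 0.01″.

Δλ = -11.49″

At latitude 53.07601°, cos φ = 0.600755.
1° of longitude at this latitude = 111.1 × cos φ = 66.74 km, so Δλ = -213.0 / 66743.9 = -0.0031913° = -11.489″.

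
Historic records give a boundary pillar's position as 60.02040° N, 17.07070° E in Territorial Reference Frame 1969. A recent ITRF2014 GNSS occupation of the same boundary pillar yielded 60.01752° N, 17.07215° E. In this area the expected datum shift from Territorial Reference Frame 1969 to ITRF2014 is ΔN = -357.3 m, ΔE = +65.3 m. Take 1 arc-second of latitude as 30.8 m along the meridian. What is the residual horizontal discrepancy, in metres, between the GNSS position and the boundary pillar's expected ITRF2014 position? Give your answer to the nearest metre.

Observed coordinate differences: Δφ = -0.00288°, Δλ = +0.00145°.
Converting to metres (1° lat = 110880 m, cos φ = 0.499692): observed ΔN = -319.3 m, observed ΔE = 80.3 m.
Subtracting the expected shift leaves a residual of -319.3 − (-357.3) = 38.0 m north and 80.3 − (65.3) = 15.0 m east.
Residual distance = √(38.0² + 15.0²) = 40.8 m.

41 m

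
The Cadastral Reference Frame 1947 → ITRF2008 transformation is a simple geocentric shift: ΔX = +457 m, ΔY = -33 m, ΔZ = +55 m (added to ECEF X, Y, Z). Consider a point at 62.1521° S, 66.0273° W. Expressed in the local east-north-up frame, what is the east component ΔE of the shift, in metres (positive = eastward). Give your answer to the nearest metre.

The local east axis at (φ, λ) is (−sin λ, cos λ, 0), so ΔE = −sin(-66.0273°)·457 + cos(-66.0273°)·(-33) = 404.17 m.

ΔE = 404 m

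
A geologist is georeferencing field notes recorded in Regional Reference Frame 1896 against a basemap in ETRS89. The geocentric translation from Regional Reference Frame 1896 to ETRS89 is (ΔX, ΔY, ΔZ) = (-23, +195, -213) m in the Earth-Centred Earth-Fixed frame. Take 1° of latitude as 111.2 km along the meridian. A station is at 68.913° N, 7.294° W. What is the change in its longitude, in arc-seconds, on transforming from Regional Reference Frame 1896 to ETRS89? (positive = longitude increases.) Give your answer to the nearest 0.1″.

Δλ = 17.1″

sin φ = 0.933035, cos φ = 0.359785, sin λ = -0.126961, cos λ = 0.991908.
East component: ΔE = −sin λ·ΔX + cos λ·ΔY = −(-0.126961)(-23) + (0.991908)(195) = 190.50 m.
1° of latitude spans 111200 m; at latitude φ, 1° of longitude spans that × cos φ = 40008.1 m, so Δλ = 190.50 / 40008.1 × 3600 = 17.142″.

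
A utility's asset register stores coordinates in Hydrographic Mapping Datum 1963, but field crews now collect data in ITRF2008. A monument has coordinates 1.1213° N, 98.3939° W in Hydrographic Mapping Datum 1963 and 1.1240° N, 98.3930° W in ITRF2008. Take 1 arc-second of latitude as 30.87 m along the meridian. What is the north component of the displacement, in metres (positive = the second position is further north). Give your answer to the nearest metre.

Δφ = 1.1240° − 1.1213° = +0.0027°; Δλ = -98.3930° − -98.3939° = +0.0009°.
1° of latitude = 3600 × 30.87 = 111132 m.
ΔN = Δφ × 111132 = 300.1 m; ΔE = Δλ × 111132 × cos(1.1213°) = +0.0009 × 111132 × 0.999809 = 100.0 m.

ΔN = 300 m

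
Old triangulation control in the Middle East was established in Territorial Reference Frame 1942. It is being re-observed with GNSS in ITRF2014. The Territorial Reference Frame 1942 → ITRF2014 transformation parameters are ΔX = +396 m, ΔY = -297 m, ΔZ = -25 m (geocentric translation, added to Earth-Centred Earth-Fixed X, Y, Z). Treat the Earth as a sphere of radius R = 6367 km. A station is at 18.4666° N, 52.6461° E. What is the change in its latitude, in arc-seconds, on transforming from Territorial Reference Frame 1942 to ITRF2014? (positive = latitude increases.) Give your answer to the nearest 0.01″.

Δφ = -0.81″

sin φ = 0.316752, cos φ = 0.948508, sin λ = 0.794903, cos λ = 0.606736.
North component: ΔN = −sin φ cos λ·ΔX − sin φ sin λ·ΔY + cos φ·ΔZ = −(0.316752)(0.606736)(396) − (0.316752)(0.794903)(-297) + (0.948508)(-25) = -25.04 m.
1° of latitude spans πR/180 = 111125 m, so Δφ = -25.04 / 111125 × 3600 = -0.811″.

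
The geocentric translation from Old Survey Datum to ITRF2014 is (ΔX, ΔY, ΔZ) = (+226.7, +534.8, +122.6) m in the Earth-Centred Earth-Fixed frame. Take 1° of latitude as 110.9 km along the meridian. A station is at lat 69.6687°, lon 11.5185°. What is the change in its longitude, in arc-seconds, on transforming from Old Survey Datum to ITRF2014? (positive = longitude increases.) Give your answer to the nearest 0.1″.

sin φ = 0.937699, cos φ = 0.347448, sin λ = 0.199684, cos λ = 0.979860.
East component: ΔE = −sin λ·ΔX + cos λ·ΔY = −(0.199684)(226.7) + (0.979860)(534.8) = 478.76 m.
1° of latitude spans 110900 m; at latitude φ, 1° of longitude spans that × cos φ = 38532.0 m, so Δλ = 478.76 / 38532.0 × 3600 = 44.730″.

Δλ = 44.7″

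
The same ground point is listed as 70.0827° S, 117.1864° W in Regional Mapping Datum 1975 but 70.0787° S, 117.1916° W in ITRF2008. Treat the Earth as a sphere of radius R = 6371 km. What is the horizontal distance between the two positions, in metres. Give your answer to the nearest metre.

486 m

Δφ = -70.0787° − -70.0827° = +0.0040°; Δλ = -117.1916° − -117.1864° = -0.0052°.
1° along a meridian = πR/180 = 111195 m.
ΔN = Δφ × 111195 = 444.8 m; ΔE = Δλ × 111195 × cos(-70.0827°) = -0.0052 × 111195 × 0.340663 = -197.0 m.
Distance = √(ΔE² + ΔN²) = √((-197.0)² + 444.8²) = 486.4 m.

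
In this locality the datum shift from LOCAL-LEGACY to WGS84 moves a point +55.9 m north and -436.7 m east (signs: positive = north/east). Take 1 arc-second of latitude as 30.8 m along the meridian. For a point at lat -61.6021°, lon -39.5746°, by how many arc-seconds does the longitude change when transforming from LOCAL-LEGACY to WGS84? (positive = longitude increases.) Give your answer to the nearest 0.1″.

At latitude -61.6021°, cos φ = 0.475592.
1″ of longitude at this latitude = 30.80 × cos φ = 14.6482 m, so Δλ = -436.7 / 14.6482 = -29.812″.

Δλ = -29.8″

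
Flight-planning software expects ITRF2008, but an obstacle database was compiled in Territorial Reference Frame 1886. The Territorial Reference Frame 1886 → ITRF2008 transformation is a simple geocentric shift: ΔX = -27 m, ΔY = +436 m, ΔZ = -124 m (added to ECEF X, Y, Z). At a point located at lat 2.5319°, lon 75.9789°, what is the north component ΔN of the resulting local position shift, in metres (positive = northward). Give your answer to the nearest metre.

The local north axis is (−sin φ cos λ, −sin φ sin λ, cos φ), giving ΔN = 0.289 − 18.687 − 123.879 = -142.28 m.

ΔN = -142 m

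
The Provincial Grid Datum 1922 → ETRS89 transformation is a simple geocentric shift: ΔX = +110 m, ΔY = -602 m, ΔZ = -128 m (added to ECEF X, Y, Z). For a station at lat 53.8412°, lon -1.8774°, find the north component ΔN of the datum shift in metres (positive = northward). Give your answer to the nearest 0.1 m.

ΔN = -180.2 m

The local north axis is (−sin φ cos λ, −sin φ sin λ, cos φ), giving ΔN = -88.765 − 15.923 − 75.523 = -180.21 m.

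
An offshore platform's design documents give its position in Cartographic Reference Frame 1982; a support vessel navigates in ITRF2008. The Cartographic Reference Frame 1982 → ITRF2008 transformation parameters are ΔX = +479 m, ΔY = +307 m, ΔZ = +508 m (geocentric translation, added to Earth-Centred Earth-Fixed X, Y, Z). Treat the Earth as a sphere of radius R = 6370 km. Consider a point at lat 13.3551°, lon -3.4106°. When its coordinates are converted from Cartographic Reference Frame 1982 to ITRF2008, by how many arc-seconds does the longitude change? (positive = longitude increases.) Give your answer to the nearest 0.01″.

sin φ = 0.230986, cos φ = 0.972957, sin λ = -0.059491, cos λ = 0.998229.
East component: ΔE = −sin λ·ΔX + cos λ·ΔY = −(-0.059491)(479) + (0.998229)(307) = 334.95 m.
1° of latitude spans πR/180 = 111177 m; at latitude φ, 1° of longitude spans that × cos φ = 108170.9 m, so Δλ = 334.95 / 108170.9 × 3600 = 11.147″.

Δλ = 11.15″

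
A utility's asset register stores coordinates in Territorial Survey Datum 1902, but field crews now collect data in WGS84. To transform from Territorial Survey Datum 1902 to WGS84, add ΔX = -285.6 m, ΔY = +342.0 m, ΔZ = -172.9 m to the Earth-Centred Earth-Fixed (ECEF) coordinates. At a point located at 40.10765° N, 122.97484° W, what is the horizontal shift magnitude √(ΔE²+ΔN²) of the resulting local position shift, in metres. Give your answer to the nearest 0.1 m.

At φ = 40.10765°, λ = -122.97484°: sin φ = 0.644226, cos φ = 0.764835, sin λ = -0.838910, cos λ = -0.544271.
ΔE = −sin λ·ΔX + cos λ·ΔY = −(-0.838910)·(-285.6) + (-0.544271)·(342.0) = -425.73 m.
ΔN = −sin φ cos λ·ΔX − sin φ sin λ·ΔY + cos φ·ΔZ = −(0.644226)(-0.544271)(-285.6) − (0.644226)(-0.838910)(342.0) + (0.764835)(-172.9) = -47.55 m.
Horizontal magnitude = √(ΔE² + ΔN²) = √((-425.73)² + (-47.55)²) = 428.38 m.

428.4 m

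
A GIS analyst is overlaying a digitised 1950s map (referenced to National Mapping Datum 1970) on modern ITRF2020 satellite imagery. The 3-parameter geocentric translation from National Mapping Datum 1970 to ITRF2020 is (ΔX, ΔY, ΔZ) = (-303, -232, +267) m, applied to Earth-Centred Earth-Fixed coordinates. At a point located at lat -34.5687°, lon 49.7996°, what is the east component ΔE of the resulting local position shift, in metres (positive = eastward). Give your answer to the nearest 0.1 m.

ΔE = 81.7 m

At φ = -34.5687°, λ = 49.7996°: sin φ = -0.567394, cos φ = 0.823446, sin λ = 0.763792, cos λ = 0.645463.
ΔE = −sin λ·ΔX + cos λ·ΔY = −(0.763792)·(-303) + (0.645463)·(-232) = 81.68 m.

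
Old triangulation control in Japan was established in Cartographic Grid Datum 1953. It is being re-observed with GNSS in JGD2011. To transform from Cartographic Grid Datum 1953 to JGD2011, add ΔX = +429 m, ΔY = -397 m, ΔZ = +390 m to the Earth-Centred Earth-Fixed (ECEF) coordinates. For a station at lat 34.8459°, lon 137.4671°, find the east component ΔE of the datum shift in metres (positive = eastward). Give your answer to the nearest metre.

The local east axis at (φ, λ) is (−sin λ, cos λ, 0), so ΔE = −sin(137.4671°)·429 + cos(137.4671°)·(-397) = 2.54 m.

ΔE = 3 m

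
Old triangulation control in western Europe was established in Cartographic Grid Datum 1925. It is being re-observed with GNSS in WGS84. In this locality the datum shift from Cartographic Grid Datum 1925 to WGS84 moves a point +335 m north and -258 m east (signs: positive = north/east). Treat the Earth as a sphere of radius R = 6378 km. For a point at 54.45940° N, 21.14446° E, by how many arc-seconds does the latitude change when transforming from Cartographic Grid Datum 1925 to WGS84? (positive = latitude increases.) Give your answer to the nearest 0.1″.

Δφ = 10.8″

On a sphere of radius R, 1 rad of latitude = R, so Δφ = ΔN / R = 335.0 / 6378000 = 5.2524e-05 rad = 10.834″.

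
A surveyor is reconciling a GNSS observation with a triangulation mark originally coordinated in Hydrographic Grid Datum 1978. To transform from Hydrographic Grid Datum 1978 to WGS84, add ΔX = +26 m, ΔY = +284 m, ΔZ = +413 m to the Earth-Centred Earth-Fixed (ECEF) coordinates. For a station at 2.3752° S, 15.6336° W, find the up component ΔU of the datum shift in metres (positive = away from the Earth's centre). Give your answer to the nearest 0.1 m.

ΔU = -68.6 m

The local up (radial) axis is (cos φ cos λ, cos φ sin λ, sin φ), giving ΔU = 25.017 − 76.468 − 17.116 = -68.57 m.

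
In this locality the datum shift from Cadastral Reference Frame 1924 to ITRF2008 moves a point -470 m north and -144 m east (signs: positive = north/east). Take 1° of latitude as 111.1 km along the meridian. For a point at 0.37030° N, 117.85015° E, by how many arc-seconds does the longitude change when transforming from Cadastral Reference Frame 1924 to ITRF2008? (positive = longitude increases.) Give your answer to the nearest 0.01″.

Δλ = -4.67″

At latitude 0.37030°, cos φ = 0.999979.
1° of longitude at this latitude = 111.1 × cos φ = 111.10 km, so Δλ = -144.0 / 111097.7 = -0.0012962° = -4.666″.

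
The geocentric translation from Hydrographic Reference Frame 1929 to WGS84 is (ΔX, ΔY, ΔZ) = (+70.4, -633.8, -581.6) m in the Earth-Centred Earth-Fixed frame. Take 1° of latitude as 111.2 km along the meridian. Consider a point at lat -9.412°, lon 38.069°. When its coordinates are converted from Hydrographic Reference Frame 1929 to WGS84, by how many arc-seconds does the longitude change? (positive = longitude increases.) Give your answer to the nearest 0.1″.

Δλ = -17.8″

sin φ = -0.163533, cos φ = 0.986538, sin λ = 0.616610, cos λ = 0.787269.
East component: ΔE = −sin λ·ΔX + cos λ·ΔY = −(0.616610)(70.4) + (0.787269)(-633.8) = -542.38 m.
1° of latitude spans 111200 m; at latitude φ, 1° of longitude spans that × cos φ = 109703.0 m, so Δλ = -542.38 / 109703.0 × 3600 = -17.799″.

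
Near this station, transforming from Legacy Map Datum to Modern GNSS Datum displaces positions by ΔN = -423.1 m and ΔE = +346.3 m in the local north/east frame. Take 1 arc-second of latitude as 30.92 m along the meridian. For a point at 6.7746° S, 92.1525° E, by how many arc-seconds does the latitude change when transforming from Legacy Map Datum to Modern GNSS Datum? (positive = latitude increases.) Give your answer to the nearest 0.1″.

1″ of latitude = 30.92 m, so Δφ = -423.1 / 30.92 = -13.684″.

Δφ = -13.7″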